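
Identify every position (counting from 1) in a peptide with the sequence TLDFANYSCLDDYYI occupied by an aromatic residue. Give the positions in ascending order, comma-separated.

The aromatic amino acids are Phe (F, benzyl), Trp (W, indole), and Tyr (Y, phenol).
Matching residues: F4, Y7, Y13, Y14.

4, 7, 13, 14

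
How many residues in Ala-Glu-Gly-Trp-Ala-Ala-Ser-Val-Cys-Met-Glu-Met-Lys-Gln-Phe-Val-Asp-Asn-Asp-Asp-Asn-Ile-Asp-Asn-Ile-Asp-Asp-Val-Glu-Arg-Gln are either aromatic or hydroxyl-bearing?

Aromatic: F, W, Y. Hydroxyl-bearing: S, T, Y.
Aromatic residues here: Trp4, Phe15 (2).
Hydroxyl-bearing residues here: Ser7 (1).
(Y belongs to both groups, but none appear in this sequence.) Total = 2 + 1 = 3.

3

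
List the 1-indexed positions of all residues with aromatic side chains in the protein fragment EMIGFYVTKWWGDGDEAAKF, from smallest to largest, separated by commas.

Phenylalanine (F), tryptophan (W), and tyrosine (Y) have aromatic ring side chains.
Matching residues: F5, Y6, W10, W11, F20.

5, 6, 10, 11, 20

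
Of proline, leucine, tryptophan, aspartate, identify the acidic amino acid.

Only D (aspartate) and E (glutamate) carry a side-chain carboxylic acid.
Of the listed options, only aspartate belongs to this group.

aspartate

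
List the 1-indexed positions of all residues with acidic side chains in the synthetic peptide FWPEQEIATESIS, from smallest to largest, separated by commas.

4, 6, 10

The acidic residues are Asp (D) and Glu (E), whose side chains end in a carboxylate group.
Matching residues: E4, E6, E10.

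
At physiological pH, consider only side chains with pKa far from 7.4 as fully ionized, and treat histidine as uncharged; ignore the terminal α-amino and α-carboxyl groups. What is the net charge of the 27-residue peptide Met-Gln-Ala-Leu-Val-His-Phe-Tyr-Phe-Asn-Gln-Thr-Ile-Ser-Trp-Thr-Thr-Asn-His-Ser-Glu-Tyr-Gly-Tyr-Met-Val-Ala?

-1

Near pH 7.4, K and R contribute +1 each, D and E contribute −1 each, and every other side chain (His included, as stated) is uncharged.
Positive (K, R): none → +0.
Negative (D, E): Glu21 → −1.
Net charge = (+0) + (−1) = −1.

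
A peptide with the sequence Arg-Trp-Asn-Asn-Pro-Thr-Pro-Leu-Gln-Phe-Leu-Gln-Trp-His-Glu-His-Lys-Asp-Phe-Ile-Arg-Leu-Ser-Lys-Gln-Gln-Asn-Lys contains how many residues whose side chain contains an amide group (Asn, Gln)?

7

Matching residues: Asn3, Asn4, Gln9, Gln12, Gln25, Gln26, Asn27.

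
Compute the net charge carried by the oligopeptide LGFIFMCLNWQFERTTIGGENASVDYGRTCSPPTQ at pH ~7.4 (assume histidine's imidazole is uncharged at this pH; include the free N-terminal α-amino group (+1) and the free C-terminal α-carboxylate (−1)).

-1

Near pH 7.4, K and R contribute +1 each, D and E contribute −1 each, and every other side chain (His included, as stated) is uncharged.
Positive (K, R): R14, R28 → +2.
Negative (D, E): E13, E20, D25 → −3.
The N-terminus (+1) and C-terminus (−1) cancel.
Net charge = (+2) + (−3) = −1.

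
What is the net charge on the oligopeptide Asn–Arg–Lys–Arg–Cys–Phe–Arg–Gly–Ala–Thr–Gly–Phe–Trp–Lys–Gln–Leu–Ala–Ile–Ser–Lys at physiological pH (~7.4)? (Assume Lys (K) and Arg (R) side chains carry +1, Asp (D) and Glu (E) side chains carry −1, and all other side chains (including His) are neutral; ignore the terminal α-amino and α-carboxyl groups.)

Positive (K, R): Arg2, Lys3, Arg4, Arg7, Lys14, Lys20 → +6.
Negative (D, E): none → −0.
Net charge = (+6) + (−0) = +6.

+6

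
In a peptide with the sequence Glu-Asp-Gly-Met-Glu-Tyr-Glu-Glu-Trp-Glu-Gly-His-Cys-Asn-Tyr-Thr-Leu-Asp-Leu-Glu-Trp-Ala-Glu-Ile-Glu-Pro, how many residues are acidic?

10

Only D (aspartate) and E (glutamate) carry a side-chain carboxylic acid.
Matching residues: Glu1, Asp2, Glu5, Glu7, Glu8, Glu10, Asp18, Glu20, Glu23, Glu25.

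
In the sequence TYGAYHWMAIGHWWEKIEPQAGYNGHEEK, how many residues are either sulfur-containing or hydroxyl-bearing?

5

Sulfur-containing: C, M. Hydroxyl-bearing: S, T, Y.
Sulfur-containing residues here: M8 (1).
Hydroxyl-bearing residues here: T1, Y2, Y5, Y23 (4).
The two groups share no amino acid, so total = 1 + 4 = 5.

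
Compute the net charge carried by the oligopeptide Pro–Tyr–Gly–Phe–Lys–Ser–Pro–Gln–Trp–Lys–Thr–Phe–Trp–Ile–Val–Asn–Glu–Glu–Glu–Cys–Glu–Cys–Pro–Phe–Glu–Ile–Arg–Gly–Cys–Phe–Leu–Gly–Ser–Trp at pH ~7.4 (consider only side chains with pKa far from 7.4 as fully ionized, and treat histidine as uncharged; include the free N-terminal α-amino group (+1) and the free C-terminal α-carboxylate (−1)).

-2

The side chains ionized at physiological pH are Lys/Arg (+1) and Asp/Glu (−1); with His treated as neutral, nothing else contributes.
Positive (K, R): Lys5, Lys10, Arg27 → +3.
Negative (D, E): Glu17, Glu18, Glu19, Glu21, Glu25 → −5.
The N-terminus (+1) and C-terminus (−1) cancel.
Net charge = (+3) + (−5) = −2.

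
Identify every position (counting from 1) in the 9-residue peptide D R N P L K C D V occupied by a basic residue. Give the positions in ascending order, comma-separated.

2, 6

Matching residues: R2, K6.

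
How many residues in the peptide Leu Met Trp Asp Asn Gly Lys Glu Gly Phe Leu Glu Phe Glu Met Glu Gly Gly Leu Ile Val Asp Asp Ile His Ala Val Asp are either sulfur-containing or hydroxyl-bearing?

Sulfur-containing: C, M. Hydroxyl-bearing: S, T, Y.
Sulfur-containing residues here: Met2, Met15 (2).
Hydroxyl-bearing residues here: none (0).
The two groups share no amino acid, so total = 2 + 0 = 2.

2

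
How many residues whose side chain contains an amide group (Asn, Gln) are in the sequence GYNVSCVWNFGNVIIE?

Matching residues: N3, N9, N12.

3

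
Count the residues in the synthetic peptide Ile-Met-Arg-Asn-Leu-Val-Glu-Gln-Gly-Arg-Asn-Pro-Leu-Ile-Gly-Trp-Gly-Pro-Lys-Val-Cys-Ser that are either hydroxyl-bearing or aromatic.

Hydroxyl-bearing: S, T, Y. Aromatic: F, W, Y.
Hydroxyl-bearing residues here: Ser22 (1).
Aromatic residues here: Trp16 (1).
(Y belongs to both groups, but none appear in this sequence.) Total = 1 + 1 = 2.

2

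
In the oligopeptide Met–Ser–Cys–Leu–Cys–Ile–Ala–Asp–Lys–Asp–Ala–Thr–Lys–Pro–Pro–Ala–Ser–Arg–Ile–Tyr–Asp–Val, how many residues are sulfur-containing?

The sulfur-bearing residues are cysteine (–SH) and methionine (–S–CH₃).
Matching residues: Met1, Cys3, Cys5.

3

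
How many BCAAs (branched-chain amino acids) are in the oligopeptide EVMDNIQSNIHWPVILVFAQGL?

Valine (V), leucine (L), and isoleucine (I) are the branched-chain amino acids.
Matching residues: V2, I6, I10, V14, I15, L16, V17, L22.

8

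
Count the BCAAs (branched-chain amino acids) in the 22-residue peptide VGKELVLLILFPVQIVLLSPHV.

13

V, L, and I make up the branched-chain aliphatic group.
Matching residues: V1, L5, V6, L7, L8, I9, L10, V13, I15, V16, L17, L18, V22.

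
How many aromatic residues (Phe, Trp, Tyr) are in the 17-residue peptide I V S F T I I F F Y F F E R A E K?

6

Matching residues: F4, F8, F9, Y10, F11, F12.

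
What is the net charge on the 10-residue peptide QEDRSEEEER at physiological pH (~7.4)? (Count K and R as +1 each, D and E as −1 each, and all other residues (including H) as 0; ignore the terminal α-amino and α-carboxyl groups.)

-4

Positive (K, R): R4, R10 → +2.
Negative (D, E): E2, D3, E6, E7, E8, E9 → −6.
Net charge = (+2) + (−6) = −4.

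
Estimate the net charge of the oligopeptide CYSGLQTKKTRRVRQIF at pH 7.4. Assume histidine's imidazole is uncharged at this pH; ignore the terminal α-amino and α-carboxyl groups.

Near pH 7.4, K and R contribute +1 each, D and E contribute −1 each, and every other side chain (His included, as stated) is uncharged.
Positive (K, R): K8, K9, R11, R12, R14 → +5.
Negative (D, E): none → −0.
Net charge = (+5) + (−0) = +5.

+5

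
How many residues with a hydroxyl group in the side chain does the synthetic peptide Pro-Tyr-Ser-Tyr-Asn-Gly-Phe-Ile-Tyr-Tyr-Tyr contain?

S, T, and Y are the three residues with a side-chain hydroxyl.
Matching residues: Tyr2, Ser3, Tyr4, Tyr9, Tyr10, Tyr11.

6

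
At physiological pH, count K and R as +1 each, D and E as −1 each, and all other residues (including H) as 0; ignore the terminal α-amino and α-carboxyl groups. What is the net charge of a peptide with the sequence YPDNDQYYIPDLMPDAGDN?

-5

Positive (K, R): none → +0.
Negative (D, E): D3, D5, D11, D15, D18 → −5.
Net charge = (+0) + (−5) = −5.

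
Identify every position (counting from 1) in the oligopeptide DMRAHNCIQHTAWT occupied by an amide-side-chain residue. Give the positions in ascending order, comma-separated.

6, 9

The amide-side-chain residues are Asn (N) and Gln (Q).
Matching residues: N6, Q9.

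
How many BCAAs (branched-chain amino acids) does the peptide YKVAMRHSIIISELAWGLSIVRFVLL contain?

The BCAAs are Val, Leu, and Ile — aliphatic side chains with a branch point.
Matching residues: V3, I9, I10, I11, L14, L18, I20, V21, V24, L25, L26.

11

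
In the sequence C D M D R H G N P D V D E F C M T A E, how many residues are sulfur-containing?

4

The sulfur-bearing residues are cysteine (–SH) and methionine (–S–CH₃).
Matching residues: C1, M3, C15, M16.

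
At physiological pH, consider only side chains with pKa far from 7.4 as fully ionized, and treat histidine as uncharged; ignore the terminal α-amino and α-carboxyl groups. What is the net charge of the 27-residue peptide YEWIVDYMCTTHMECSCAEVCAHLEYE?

-6

At pH ~7.4 the Lys and Arg side chains are protonated (+1), the Asp and Glu side chains are deprotonated (−1), and with His taken as neutral all other side chains carry no charge.
Positive (K, R): none → +0.
Negative (D, E): E2, D6, E14, E19, E25, E27 → −6.
Net charge = (+0) + (−6) = −6.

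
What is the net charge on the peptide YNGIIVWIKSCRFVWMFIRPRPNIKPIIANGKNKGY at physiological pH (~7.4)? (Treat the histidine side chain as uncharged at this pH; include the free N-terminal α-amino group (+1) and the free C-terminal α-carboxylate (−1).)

+7

The side chains ionized at physiological pH are Lys/Arg (+1) and Asp/Glu (−1); with His treated as neutral, nothing else contributes.
Positive (K, R): K9, R12, R19, R21, K25, K32, K34 → +7.
Negative (D, E): none → −0.
The N-terminus (+1) and C-terminus (−1) cancel.
Net charge = (+7) + (−0) = +7.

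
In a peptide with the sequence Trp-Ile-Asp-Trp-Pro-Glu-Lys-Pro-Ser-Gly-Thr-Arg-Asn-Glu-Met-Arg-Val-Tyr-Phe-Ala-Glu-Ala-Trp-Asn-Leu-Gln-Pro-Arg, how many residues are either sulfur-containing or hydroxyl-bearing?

Sulfur-containing: C, M. Hydroxyl-bearing: S, T, Y.
Sulfur-containing residues here: Met15 (1).
Hydroxyl-bearing residues here: Ser9, Thr11, Tyr18 (3).
The two groups share no amino acid, so total = 1 + 3 = 4.

4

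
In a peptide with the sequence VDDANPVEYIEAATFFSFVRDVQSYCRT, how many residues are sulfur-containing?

Cysteine (C, thiol) and methionine (M, thioether) are the two sulfur-containing amino acids.
Matching residues: C26.

1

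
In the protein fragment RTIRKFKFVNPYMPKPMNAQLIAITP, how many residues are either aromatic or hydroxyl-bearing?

5

Aromatic: F, W, Y. Hydroxyl-bearing: S, T, Y.
Aromatic residues here: F6, F8, Y12 (3).
Hydroxyl-bearing residues here: T2, Y12, T25 (3).
Y is in both groups, so the 1 Y residue must not be double-counted.
Total = 3 + 3 − 1 = 5.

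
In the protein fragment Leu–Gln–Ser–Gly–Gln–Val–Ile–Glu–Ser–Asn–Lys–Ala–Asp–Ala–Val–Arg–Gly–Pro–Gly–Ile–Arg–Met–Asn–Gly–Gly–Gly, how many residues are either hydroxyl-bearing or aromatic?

Hydroxyl-bearing: S, T, Y. Aromatic: F, W, Y.
Hydroxyl-bearing residues here: Ser3, Ser9 (2).
Aromatic residues here: none (0).
(Y belongs to both groups, but none appear in this sequence.) Total = 2 + 0 = 2.

2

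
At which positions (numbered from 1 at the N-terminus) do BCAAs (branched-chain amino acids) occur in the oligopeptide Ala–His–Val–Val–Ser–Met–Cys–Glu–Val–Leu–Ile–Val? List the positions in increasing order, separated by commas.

V, L, and I make up the branched-chain aliphatic group.
Matching residues: Val3, Val4, Val9, Leu10, Ile11, Val12.

3, 4, 9, 10, 11, 12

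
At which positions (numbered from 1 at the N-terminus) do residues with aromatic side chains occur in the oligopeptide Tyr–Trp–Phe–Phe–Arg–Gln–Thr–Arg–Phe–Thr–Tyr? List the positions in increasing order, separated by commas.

F, W, and Y each carry an aromatic ring on the side chain.
Matching residues: Tyr1, Trp2, Phe3, Phe4, Phe9, Tyr11.

1, 2, 3, 4, 9, 11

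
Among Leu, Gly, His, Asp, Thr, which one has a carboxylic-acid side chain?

The acidic residues are Asp (D) and Glu (E), whose side chains end in a carboxylate group.
Of the listed options, only Asp belongs to this group.

Asp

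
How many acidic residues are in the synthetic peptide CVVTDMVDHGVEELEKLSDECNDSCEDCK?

Aspartate (D) and glutamate (E) have carboxylic-acid side chains and are the acidic amino acids.
Matching residues: D5, D8, E12, E13, E15, D19, E20, D23, E26, D27.

10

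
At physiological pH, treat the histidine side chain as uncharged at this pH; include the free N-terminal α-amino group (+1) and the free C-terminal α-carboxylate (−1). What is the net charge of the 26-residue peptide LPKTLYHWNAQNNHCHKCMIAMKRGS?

+4

The side chains ionized at physiological pH are Lys/Arg (+1) and Asp/Glu (−1); with His treated as neutral, nothing else contributes.
Positive (K, R): K3, K17, K23, R24 → +4.
Negative (D, E): none → −0.
The N-terminus (+1) and C-terminus (−1) cancel.
Net charge = (+4) + (−0) = +4.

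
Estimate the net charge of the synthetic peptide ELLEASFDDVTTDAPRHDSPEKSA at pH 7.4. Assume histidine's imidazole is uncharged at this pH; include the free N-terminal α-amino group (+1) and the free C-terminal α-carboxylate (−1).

The side chains ionized at physiological pH are Lys/Arg (+1) and Asp/Glu (−1); with His treated as neutral, nothing else contributes.
Positive (K, R): R16, K22 → +2.
Negative (D, E): E1, E4, D8, D9, D13, D18, E21 → −7.
The N-terminus (+1) and C-terminus (−1) cancel.
Net charge = (+2) + (−7) = −5.

-5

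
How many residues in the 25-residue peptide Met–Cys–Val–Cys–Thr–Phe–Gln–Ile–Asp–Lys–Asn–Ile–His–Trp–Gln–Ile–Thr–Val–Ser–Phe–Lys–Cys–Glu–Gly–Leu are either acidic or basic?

5

Acidic: D, E. Basic: H, K, R.
Acidic residues here: Asp9, Glu23 (2).
Basic residues here: Lys10, His13, Lys21 (3).
The two groups share no amino acid, so total = 2 + 3 = 5.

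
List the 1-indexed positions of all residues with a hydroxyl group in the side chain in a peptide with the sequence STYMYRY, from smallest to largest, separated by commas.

Serine (S), threonine (T), and tyrosine (Y) each carry a hydroxyl group on the side chain.
Matching residues: S1, T2, Y3, Y5, Y7.

1, 2, 3, 5, 7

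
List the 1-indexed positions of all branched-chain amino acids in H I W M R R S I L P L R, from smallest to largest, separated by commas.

The BCAAs are Val, Leu, and Ile — aliphatic side chains with a branch point.
Matching residues: I2, I8, L9, L11.

2, 8, 9, 11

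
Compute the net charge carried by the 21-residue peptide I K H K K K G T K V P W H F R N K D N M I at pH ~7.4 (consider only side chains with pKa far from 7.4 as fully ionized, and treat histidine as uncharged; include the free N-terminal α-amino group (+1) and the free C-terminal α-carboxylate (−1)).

+6

The side chains ionized at physiological pH are Lys/Arg (+1) and Asp/Glu (−1); with His treated as neutral, nothing else contributes.
Positive (K, R): K2, K4, K5, K6, K9, R15, K17 → +7.
Negative (D, E): D18 → −1.
The N-terminus (+1) and C-terminus (−1) cancel.
Net charge = (+7) + (−1) = +6.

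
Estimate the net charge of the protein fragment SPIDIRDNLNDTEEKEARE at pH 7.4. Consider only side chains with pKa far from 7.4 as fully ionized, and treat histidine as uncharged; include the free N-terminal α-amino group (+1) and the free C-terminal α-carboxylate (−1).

-4

Near pH 7.4, K and R contribute +1 each, D and E contribute −1 each, and every other side chain (His included, as stated) is uncharged.
Positive (K, R): R6, K15, R18 → +3.
Negative (D, E): D4, D7, D11, E13, E14, E16, E19 → −7.
The N-terminus (+1) and C-terminus (−1) cancel.
Net charge = (+3) + (−7) = −4.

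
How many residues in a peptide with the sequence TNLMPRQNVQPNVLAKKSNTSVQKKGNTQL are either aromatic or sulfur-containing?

1

Aromatic: F, W, Y. Sulfur-containing: C, M.
Aromatic residues here: none (0).
Sulfur-containing residues here: M4 (1).
The two groups share no amino acid, so total = 0 + 1 = 1.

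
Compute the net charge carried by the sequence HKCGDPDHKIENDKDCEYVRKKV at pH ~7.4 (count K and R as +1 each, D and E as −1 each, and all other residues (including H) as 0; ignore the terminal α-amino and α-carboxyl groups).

0

Positive (K, R): K2, K9, K14, R20, K21, K22 → +6.
Negative (D, E): D5, D7, E11, D13, D15, E17 → −6.
Net charge = (+6) + (−6) = 0.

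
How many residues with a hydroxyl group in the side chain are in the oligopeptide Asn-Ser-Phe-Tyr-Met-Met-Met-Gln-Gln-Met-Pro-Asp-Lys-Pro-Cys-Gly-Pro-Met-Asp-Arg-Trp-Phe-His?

Serine (S), threonine (T), and tyrosine (Y) each carry a hydroxyl group on the side chain.
Matching residues: Ser2, Tyr4.

2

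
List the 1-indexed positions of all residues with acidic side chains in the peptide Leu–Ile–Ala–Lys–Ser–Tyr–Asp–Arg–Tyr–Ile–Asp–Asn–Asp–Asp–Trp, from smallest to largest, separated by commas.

7, 11, 13, 14

The acidic residues are Asp (D) and Glu (E), whose side chains end in a carboxylate group.
Matching residues: Asp7, Asp11, Asp13, Asp14.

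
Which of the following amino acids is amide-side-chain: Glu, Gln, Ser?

Asparagine (N) and glutamine (Q) have uncharged amide side chains.
Of the listed options, only Gln belongs to this group.

Gln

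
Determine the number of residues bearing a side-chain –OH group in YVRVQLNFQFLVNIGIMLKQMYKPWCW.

2

Serine (S), threonine (T), and tyrosine (Y) each carry a hydroxyl group on the side chain.
Matching residues: Y1, Y22.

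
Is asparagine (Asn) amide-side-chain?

Yes

Asparagine (N) and glutamine (Q) have uncharged amide side chains.
Asparagine is in this group.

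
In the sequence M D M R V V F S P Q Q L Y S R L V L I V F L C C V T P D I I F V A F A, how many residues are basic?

Lysine (K), arginine (R), and histidine (H) have basic, nitrogen-containing side chains.
Matching residues: R4, R15.

2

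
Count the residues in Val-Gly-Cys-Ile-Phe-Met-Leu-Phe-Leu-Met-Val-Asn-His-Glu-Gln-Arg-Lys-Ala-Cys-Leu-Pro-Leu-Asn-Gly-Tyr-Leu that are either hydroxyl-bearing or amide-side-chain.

Hydroxyl-bearing: S, T, Y. Amide-side-chain: N, Q.
Hydroxyl-bearing residues here: Tyr25 (1).
Amide-side-chain residues here: Asn12, Gln15, Asn23 (3).
The two groups share no amino acid, so total = 1 + 3 = 4.

4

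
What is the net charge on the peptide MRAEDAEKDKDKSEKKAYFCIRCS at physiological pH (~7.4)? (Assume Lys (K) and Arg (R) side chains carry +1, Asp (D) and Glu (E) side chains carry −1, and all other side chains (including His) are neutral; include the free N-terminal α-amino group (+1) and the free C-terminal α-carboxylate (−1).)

+1

Positive (K, R): R2, K8, K10, K12, K15, K16, R22 → +7.
Negative (D, E): E4, D5, E7, D9, D11, E14 → −6.
The N-terminus (+1) and C-terminus (−1) cancel.
Net charge = (+7) + (−6) = +1.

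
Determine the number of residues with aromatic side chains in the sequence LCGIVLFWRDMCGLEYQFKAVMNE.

4

Phenylalanine (F), tryptophan (W), and tyrosine (Y) have aromatic ring side chains.
Matching residues: F7, W8, Y16, F18.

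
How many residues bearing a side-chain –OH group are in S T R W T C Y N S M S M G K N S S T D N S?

10

The –OH-bearing residues are Ser, Thr (aliphatic alcohols), and Tyr (phenol).
Matching residues: S1, T2, T5, Y7, S9, S11, S16, S17, T18, S21.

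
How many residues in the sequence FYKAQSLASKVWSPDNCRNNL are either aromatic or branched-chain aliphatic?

Aromatic: F, W, Y. Branched-chain aliphatic: I, L, V.
Aromatic residues here: F1, Y2, W12 (3).
Branched-chain aliphatic residues here: L7, V11, L21 (3).
The two groups share no amino acid, so total = 3 + 3 = 6.

6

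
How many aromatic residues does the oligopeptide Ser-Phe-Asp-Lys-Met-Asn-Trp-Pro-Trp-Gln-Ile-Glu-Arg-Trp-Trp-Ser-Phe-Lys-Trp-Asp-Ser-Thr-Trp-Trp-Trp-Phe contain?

Phenylalanine (F), tryptophan (W), and tyrosine (Y) have aromatic ring side chains.
Matching residues: Phe2, Trp7, Trp9, Trp14, Trp15, Phe17, Trp19, Trp23, Trp24, Trp25, Phe26.

11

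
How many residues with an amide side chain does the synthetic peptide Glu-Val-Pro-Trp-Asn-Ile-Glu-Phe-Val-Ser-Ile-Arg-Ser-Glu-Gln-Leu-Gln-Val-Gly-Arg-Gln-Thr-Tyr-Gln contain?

5

The amide-side-chain residues are Asn (N) and Gln (Q).
Matching residues: Asn5, Gln15, Gln17, Gln21, Gln24.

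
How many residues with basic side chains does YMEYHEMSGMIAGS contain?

Lysine (K), arginine (R), and histidine (H) have basic, nitrogen-containing side chains.
Matching residues: H5.

1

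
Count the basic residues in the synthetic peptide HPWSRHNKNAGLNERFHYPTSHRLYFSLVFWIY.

8

The basic amino acids are Lys (K), Arg (R), and His (H).
Matching residues: H1, R5, H6, K8, R15, H17, H22, R23.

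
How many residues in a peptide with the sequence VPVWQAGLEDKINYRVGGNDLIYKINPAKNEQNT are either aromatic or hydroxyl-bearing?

4

Aromatic: F, W, Y. Hydroxyl-bearing: S, T, Y.
Aromatic residues here: W4, Y14, Y23 (3).
Hydroxyl-bearing residues here: Y14, Y23, T34 (3).
Y is in both groups, so the 2 Y residues must not be double-counted.
Total = 3 + 3 − 2 = 4.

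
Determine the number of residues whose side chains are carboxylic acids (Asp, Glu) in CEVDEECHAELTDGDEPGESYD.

10

Matching residues: E2, D4, E5, E6, E10, D13, D15, E16, E19, D22.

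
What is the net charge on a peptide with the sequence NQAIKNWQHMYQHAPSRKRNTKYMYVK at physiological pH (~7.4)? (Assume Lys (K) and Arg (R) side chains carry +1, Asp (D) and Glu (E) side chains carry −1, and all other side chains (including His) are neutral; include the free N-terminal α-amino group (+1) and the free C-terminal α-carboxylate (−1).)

+6

Positive (K, R): K5, R17, K18, R19, K22, K27 → +6.
Negative (D, E): none → −0.
The N-terminus (+1) and C-terminus (−1) cancel.
Net charge = (+6) + (−0) = +6.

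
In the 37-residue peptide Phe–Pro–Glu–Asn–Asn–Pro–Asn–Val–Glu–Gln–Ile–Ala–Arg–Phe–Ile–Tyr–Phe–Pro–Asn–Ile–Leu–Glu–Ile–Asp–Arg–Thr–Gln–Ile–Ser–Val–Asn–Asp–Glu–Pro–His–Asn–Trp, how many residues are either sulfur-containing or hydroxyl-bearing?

Sulfur-containing: C, M. Hydroxyl-bearing: S, T, Y.
Sulfur-containing residues here: none (0).
Hydroxyl-bearing residues here: Tyr16, Thr26, Ser29 (3).
The two groups share no amino acid, so total = 0 + 3 = 3.

3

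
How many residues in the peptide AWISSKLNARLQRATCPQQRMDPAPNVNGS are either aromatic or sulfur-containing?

3

Aromatic: F, W, Y. Sulfur-containing: C, M.
Aromatic residues here: W2 (1).
Sulfur-containing residues here: C16, M21 (2).
The two groups share no amino acid, so total = 1 + 2 = 3.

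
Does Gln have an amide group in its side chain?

Asparagine (N) and glutamine (Q) have uncharged amide side chains.
Glutamine is in this group.

Yes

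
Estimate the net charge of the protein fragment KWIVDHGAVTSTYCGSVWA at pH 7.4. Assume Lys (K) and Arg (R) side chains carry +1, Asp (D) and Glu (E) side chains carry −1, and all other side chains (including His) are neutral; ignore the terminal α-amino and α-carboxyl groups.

Positive (K, R): K1 → +1.
Negative (D, E): D5 → −1.
Net charge = (+1) + (−1) = 0.

0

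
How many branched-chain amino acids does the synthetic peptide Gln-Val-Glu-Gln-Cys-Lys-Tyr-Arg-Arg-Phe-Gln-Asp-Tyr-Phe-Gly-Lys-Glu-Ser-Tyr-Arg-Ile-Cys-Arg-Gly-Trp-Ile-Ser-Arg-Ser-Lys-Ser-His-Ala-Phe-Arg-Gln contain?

3

V, L, and I make up the branched-chain aliphatic group.
Matching residues: Val2, Ile21, Ile26.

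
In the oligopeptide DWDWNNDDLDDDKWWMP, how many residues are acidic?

Only D (aspartate) and E (glutamate) carry a side-chain carboxylic acid.
Matching residues: D1, D3, D7, D8, D10, D11, D12.

7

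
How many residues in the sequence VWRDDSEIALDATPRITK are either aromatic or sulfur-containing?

1

Aromatic: F, W, Y. Sulfur-containing: C, M.
Aromatic residues here: W2 (1).
Sulfur-containing residues here: none (0).
The two groups share no amino acid, so total = 1 + 0 = 1.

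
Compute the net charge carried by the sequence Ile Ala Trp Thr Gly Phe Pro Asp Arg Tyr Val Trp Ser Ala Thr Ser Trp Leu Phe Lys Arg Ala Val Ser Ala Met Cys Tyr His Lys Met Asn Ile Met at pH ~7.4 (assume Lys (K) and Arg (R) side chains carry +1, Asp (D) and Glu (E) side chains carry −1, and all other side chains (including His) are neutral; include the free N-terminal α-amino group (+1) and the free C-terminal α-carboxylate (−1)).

Positive (K, R): Arg9, Lys20, Arg21, Lys30 → +4.
Negative (D, E): Asp8 → −1.
The N-terminus (+1) and C-terminus (−1) cancel.
Net charge = (+4) + (−1) = +3.

+3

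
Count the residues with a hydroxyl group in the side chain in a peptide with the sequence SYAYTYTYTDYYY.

11

S, T, and Y are the three residues with a side-chain hydroxyl.
Matching residues: S1, Y2, Y4, T5, Y6, T7, Y8, T9, Y11, Y12, Y13.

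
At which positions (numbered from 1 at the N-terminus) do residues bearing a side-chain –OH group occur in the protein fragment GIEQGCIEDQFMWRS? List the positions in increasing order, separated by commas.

S, T, and Y are the three residues with a side-chain hydroxyl.
Matching residues: S15.

15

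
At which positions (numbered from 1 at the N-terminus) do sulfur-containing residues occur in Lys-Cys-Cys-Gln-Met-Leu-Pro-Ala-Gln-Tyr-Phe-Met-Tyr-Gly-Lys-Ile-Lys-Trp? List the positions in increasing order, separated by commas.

2, 3, 5, 12

Cysteine (C, thiol) and methionine (M, thioether) are the two sulfur-containing amino acids.
Matching residues: Cys2, Cys3, Met5, Met12.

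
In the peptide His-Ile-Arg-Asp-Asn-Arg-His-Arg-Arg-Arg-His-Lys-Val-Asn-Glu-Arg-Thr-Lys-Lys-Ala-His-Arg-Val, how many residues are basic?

Lysine (K), arginine (R), and histidine (H) have basic, nitrogen-containing side chains.
Matching residues: His1, Arg3, Arg6, His7, Arg8, Arg9, Arg10, His11, Lys12, Arg16, Lys18, Lys19, His21, Arg22.

14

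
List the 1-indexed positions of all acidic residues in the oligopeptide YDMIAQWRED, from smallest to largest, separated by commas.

Aspartate (D) and glutamate (E) have carboxylic-acid side chains and are the acidic amino acids.
Matching residues: D2, E9, D10.

2, 9, 10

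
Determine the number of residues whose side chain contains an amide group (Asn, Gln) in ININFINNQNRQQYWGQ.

9

Matching residues: N2, N4, N7, N8, Q9, N10, Q12, Q13, Q17.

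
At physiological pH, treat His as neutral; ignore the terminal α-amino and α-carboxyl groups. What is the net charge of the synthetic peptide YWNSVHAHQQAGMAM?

Near pH 7.4, K and R contribute +1 each, D and E contribute −1 each, and every other side chain (His included, as stated) is uncharged.
Positive (K, R): none → +0.
Negative (D, E): none → −0.
Net charge = (+0) + (−0) = 0.

0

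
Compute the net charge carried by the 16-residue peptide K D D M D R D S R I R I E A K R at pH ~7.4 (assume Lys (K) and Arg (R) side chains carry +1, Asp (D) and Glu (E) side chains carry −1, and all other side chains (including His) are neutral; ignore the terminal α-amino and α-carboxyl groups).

+1

Positive (K, R): K1, R6, R9, R11, K15, R16 → +6.
Negative (D, E): D2, D3, D5, D7, E13 → −5.
Net charge = (+6) + (−5) = +1.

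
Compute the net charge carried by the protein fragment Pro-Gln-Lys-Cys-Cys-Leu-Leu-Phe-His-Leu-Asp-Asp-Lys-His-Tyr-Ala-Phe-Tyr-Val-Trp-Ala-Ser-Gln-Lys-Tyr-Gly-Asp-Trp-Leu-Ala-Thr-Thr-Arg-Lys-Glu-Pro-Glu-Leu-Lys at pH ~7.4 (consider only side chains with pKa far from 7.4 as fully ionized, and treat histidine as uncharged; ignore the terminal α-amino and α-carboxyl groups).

+1

Near pH 7.4, K and R contribute +1 each, D and E contribute −1 each, and every other side chain (His included, as stated) is uncharged.
Positive (K, R): Lys3, Lys13, Lys24, Arg33, Lys34, Lys39 → +6.
Negative (D, E): Asp11, Asp12, Asp27, Glu35, Glu37 → −5.
Net charge = (+6) + (−5) = +1.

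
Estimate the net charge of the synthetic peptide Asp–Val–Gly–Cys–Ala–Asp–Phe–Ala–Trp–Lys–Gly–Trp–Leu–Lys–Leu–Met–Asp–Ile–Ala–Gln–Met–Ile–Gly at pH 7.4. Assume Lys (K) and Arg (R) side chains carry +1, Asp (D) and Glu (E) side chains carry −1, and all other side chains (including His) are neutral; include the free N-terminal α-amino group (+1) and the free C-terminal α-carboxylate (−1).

-1

Positive (K, R): Lys10, Lys14 → +2.
Negative (D, E): Asp1, Asp6, Asp17 → −3.
The N-terminus (+1) and C-terminus (−1) cancel.
Net charge = (+2) + (−3) = −1.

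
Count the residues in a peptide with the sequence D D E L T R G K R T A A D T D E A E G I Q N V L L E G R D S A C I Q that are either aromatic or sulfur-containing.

1

Aromatic: F, W, Y. Sulfur-containing: C, M.
Aromatic residues here: none (0).
Sulfur-containing residues here: C32 (1).
The two groups share no amino acid, so total = 0 + 1 = 1.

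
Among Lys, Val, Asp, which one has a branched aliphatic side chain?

Val

Valine (V), leucine (L), and isoleucine (I) are the branched-chain amino acids.
Of the listed options, only Val belongs to this group.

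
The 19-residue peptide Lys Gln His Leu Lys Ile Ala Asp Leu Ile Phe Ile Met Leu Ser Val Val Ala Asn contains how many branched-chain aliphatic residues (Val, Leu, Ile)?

Matching residues: Leu4, Ile6, Leu9, Ile10, Ile12, Leu14, Val16, Val17.

8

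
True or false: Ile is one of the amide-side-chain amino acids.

False

Asparagine (N) and glutamine (Q) have uncharged amide side chains.
Isoleucine is not in this group.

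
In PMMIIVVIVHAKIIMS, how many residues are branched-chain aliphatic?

8

The BCAAs are Val, Leu, and Ile — aliphatic side chains with a branch point.
Matching residues: I4, I5, V6, V7, I8, V9, I13, I14.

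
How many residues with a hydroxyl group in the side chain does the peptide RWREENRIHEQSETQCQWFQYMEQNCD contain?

Serine (S), threonine (T), and tyrosine (Y) each carry a hydroxyl group on the side chain.
Matching residues: S12, T14, Y21.

3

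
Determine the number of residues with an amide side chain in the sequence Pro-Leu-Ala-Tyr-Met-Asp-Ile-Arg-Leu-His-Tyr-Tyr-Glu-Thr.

0

Only N (asparagine) and Q (glutamine) carry a side-chain carboxamide.
None of the 14 residues belong to this group.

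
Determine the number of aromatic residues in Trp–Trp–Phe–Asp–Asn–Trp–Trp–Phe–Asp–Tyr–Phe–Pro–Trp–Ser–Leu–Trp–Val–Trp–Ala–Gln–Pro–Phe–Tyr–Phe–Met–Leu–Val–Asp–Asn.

14

Phenylalanine (F), tryptophan (W), and tyrosine (Y) have aromatic ring side chains.
Matching residues: Trp1, Trp2, Phe3, Trp6, Trp7, Phe8, Tyr10, Phe11, Trp13, Trp16, Trp18, Phe22, Tyr23, Phe24.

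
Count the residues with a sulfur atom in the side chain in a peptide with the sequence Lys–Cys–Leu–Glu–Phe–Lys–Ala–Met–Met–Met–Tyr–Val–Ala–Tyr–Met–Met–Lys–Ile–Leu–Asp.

6

Cysteine (C, thiol) and methionine (M, thioether) are the two sulfur-containing amino acids.
Matching residues: Cys2, Met8, Met9, Met10, Met15, Met16.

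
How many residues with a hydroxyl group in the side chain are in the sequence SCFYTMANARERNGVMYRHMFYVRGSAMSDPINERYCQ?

S, T, and Y are the three residues with a side-chain hydroxyl.
Matching residues: S1, Y4, T5, Y17, Y22, S26, S29, Y36.

8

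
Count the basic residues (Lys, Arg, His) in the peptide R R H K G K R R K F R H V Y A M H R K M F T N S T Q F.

Matching residues: R1, R2, H3, K4, K6, R7, R8, K9, R11, H12, H17, R18, K19.

13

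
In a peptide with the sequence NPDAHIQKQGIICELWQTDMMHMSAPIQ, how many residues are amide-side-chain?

Only N (asparagine) and Q (glutamine) carry a side-chain carboxamide.
Matching residues: N1, Q7, Q9, Q17, Q28.

5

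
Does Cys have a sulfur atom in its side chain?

Yes

The sulfur-bearing residues are cysteine (–SH) and methionine (–S–CH₃).
Cysteine is in this group.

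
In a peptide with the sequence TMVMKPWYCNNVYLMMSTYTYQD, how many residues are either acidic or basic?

2

Acidic: D, E. Basic: H, K, R.
Acidic residues here: D23 (1).
Basic residues here: K5 (1).
The two groups share no amino acid, so total = 1 + 1 = 2.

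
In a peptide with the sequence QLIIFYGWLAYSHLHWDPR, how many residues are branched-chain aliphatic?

5

The BCAAs are Val, Leu, and Ile — aliphatic side chains with a branch point.
Matching residues: L2, I3, I4, L9, L14.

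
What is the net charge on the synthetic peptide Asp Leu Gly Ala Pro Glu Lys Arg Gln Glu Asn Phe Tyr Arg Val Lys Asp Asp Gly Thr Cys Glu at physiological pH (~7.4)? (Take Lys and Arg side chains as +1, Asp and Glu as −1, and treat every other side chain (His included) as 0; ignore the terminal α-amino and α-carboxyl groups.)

-2

Positive (K, R): Lys7, Arg8, Arg14, Lys16 → +4.
Negative (D, E): Asp1, Glu6, Glu10, Asp17, Asp18, Glu22 → −6.
Net charge = (+4) + (−6) = −2.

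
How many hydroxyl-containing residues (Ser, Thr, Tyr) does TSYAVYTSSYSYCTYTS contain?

14

Matching residues: T1, S2, Y3, Y6, T7, S8, S9, Y10, S11, Y12, T14, Y15, T16, S17.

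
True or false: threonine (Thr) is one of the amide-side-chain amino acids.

Asparagine (N) and glutamine (Q) have uncharged amide side chains.
Threonine is not in this group.

False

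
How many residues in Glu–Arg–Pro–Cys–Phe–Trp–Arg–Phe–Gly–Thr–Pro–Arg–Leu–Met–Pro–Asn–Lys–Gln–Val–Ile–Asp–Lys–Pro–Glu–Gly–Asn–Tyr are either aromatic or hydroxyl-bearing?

Aromatic: F, W, Y. Hydroxyl-bearing: S, T, Y.
Aromatic residues here: Phe5, Trp6, Phe8, Tyr27 (4).
Hydroxyl-bearing residues here: Thr10, Tyr27 (2).
Y is in both groups, so the 1 Y residue must not be double-counted.
Total = 4 + 2 − 1 = 5.

5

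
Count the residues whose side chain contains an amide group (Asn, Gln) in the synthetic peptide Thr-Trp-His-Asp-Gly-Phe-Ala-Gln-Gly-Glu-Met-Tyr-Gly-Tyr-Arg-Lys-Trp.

Matching residues: Gln8.

1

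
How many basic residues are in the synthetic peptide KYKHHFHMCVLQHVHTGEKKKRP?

Lysine (K), arginine (R), and histidine (H) have basic, nitrogen-containing side chains.
Matching residues: K1, K3, H4, H5, H7, H13, H15, K19, K20, K21, R22.

11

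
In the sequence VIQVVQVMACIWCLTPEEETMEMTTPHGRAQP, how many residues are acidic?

Aspartate (D) and glutamate (E) have carboxylic-acid side chains and are the acidic amino acids.
Matching residues: E17, E18, E19, E22.

4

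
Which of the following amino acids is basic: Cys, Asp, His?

The basic amino acids are Lys (K), Arg (R), and His (H).
Of the listed options, only His belongs to this group.

His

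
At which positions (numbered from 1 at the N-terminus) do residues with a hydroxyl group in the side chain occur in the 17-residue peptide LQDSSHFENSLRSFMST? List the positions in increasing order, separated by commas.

S, T, and Y are the three residues with a side-chain hydroxyl.
Matching residues: S4, S5, S10, S13, S16, T17.

4, 5, 10, 13, 16, 17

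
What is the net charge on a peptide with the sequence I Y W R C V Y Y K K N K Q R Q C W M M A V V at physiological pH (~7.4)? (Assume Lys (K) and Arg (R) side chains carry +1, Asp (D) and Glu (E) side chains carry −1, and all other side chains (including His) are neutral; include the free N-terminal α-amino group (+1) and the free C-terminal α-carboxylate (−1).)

+5

Positive (K, R): R4, K9, K10, K12, R14 → +5.
Negative (D, E): none → −0.
The N-terminus (+1) and C-terminus (−1) cancel.
Net charge = (+5) + (−0) = +5.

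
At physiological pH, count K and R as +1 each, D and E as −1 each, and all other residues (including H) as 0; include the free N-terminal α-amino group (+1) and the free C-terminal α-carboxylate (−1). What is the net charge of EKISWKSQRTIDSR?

+2

Positive (K, R): K2, K6, R9, R14 → +4.
Negative (D, E): E1, D12 → −2.
The N-terminus (+1) and C-terminus (−1) cancel.
Net charge = (+4) + (−2) = +2.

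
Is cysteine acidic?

No

Only D (aspartate) and E (glutamate) carry a side-chain carboxylic acid.
Cysteine is not in this group.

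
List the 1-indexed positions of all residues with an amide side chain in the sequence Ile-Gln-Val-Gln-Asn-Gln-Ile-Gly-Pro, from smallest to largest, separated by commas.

Asparagine (N) and glutamine (Q) have uncharged amide side chains.
Matching residues: Gln2, Gln4, Asn5, Gln6.

2, 4, 5, 6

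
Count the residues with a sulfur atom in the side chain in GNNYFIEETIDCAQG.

1

Cysteine (C, thiol) and methionine (M, thioether) are the two sulfur-containing amino acids.
Matching residues: C12.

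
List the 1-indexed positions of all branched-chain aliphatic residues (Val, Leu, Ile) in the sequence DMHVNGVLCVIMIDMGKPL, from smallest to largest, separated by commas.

4, 7, 8, 10, 11, 13, 19

Matching residues: V4, V7, L8, V10, I11, I13, L19.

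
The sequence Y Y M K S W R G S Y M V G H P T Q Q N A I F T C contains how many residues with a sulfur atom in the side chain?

The sulfur-bearing residues are cysteine (–SH) and methionine (–S–CH₃).
Matching residues: M3, M11, C24.

3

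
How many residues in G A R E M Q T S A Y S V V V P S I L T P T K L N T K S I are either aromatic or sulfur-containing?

2

Aromatic: F, W, Y. Sulfur-containing: C, M.
Aromatic residues here: Y10 (1).
Sulfur-containing residues here: M5 (1).
The two groups share no amino acid, so total = 1 + 1 = 2.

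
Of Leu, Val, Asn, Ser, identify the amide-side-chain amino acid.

Asn

Asparagine (N) and glutamine (Q) have uncharged amide side chains.
Of the listed options, only Asn belongs to this group.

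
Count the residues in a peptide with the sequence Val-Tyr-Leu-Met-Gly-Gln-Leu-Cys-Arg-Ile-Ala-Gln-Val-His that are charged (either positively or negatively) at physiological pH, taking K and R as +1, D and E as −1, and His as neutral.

1

Charged side chains at pH ~7.4: K, R (positive); D, E (negative).
Matching residues: Arg9.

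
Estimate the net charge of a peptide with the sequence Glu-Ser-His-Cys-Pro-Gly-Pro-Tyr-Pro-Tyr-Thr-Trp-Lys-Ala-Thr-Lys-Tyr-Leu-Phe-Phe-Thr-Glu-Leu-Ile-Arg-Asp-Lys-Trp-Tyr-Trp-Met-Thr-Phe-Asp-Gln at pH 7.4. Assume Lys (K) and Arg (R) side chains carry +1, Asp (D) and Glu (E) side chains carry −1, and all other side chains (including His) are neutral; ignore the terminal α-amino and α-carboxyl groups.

Positive (K, R): Lys13, Lys16, Arg25, Lys27 → +4.
Negative (D, E): Glu1, Glu22, Asp26, Asp34 → −4.
Net charge = (+4) + (−4) = 0.

0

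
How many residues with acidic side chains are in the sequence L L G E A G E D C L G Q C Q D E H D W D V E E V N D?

10

Aspartate (D) and glutamate (E) have carboxylic-acid side chains and are the acidic amino acids.
Matching residues: E4, E7, D8, D15, E16, D18, D20, E22, E23, D26.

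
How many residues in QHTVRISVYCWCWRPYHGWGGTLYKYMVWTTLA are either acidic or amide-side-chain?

1

Acidic: D, E. Amide-side-chain: N, Q.
Acidic residues here: none (0).
Amide-side-chain residues here: Q1 (1).
The two groups share no amino acid, so total = 0 + 1 = 1.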